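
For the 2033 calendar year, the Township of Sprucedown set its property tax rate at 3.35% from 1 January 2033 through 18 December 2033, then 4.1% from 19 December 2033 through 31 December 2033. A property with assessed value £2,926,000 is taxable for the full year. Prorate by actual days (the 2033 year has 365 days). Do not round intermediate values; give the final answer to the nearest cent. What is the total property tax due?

£98,802.60

1 January – 18 December 2033: 352 days at 3.35% → £2,926,000 × 3.35% × 352/365 = £94,529.8411
19 December – 31 December 2033: 13 days at 4.1% → £2,926,000 × 4.1% × 13/365 = £4,272.7616
Total = £98,802.6027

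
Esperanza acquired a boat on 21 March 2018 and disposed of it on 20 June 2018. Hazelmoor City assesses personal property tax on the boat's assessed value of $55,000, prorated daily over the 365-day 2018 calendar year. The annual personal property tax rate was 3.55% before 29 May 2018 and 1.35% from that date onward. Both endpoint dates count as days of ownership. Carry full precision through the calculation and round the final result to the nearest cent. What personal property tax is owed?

$415.89

21 March – 28 May 2018: 69 days at 3.55% → $55,000 × 3.55% × 69/365 = $369.1027
29 May – 20 June 2018: 23 days at 1.35% → $55,000 × 1.35% × 23/365 = $46.7877
Total = $415.8904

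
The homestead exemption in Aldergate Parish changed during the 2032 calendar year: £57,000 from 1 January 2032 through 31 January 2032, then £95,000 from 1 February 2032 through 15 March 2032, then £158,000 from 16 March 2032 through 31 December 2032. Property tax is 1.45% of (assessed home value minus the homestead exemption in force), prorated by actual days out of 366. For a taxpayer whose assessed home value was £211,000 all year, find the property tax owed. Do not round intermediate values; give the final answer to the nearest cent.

£1,002.36

1 January – 31 January 2032: 31 days, exemption £57,000 → (£211,000 − £57,000) × 1.45% × 31/366 = £189.1339
1 February – 15 March 2032: 44 days, exemption £95,000 → (£211,000 − £95,000) × 1.45% × 44/366 = £202.2077
16 March – 31 December 2032: 291 days, exemption £158,000 → (£211,000 − £158,000) × 1.45% × 291/366 = £611.0205
Total = £1,002.3620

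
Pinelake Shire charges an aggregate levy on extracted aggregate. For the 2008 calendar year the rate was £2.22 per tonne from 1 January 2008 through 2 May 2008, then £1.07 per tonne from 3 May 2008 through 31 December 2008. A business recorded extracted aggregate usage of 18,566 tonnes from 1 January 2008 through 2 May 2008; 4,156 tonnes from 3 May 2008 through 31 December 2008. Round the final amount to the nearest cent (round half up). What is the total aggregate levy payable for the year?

1 January – 2 May 2008: 18,566 tonnes at £2.22/tonne → £41,216.52
3 May – 31 December 2008: 4,156 tonnes at £1.07/tonne → £4,446.92

£45,663.44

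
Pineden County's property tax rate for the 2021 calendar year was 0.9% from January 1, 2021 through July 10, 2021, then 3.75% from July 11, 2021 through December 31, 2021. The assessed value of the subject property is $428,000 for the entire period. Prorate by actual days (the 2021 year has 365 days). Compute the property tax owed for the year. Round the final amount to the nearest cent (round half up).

January 1 – July 10, 2021: 191 days at 0.9% → $428,000 × 0.9% × 191/365 = $2,015.7041
July 11 – December 31, 2021: 174 days at 3.75% → $428,000 × 3.75% × 174/365 = $7,651.2329
Total = $9,666.9370

$9,666.94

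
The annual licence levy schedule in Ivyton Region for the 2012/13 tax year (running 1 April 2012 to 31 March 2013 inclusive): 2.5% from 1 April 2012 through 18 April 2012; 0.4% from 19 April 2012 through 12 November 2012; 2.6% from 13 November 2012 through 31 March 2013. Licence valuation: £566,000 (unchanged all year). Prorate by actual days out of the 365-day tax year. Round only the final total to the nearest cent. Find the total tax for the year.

1 April – 18 April 2012: 18 days at 2.5% → £566,000 × 2.5% × 18/365 = £697.8082
19 April – 12 November 2012: 208 days at 0.4% → £566,000 × 0.4% × 208/365 = £1,290.1699
13 November 2012 – 31 March 2013: 139 days at 2.6% → £566,000 × 2.6% × 139/365 = £5,604.1753
Total = £7,592.1534

£7,592.15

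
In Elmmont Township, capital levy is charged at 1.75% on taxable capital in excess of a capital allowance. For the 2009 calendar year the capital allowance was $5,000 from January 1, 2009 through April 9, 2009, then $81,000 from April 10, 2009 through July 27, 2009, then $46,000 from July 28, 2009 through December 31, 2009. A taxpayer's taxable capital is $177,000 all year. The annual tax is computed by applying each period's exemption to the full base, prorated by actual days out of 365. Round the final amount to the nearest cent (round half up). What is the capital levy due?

January 1 – April 9, 2009: 99 days, exemption $5,000 → ($177,000 − $5,000) × 1.75% × 99/365 = $816.4110
April 10 – July 27, 2009: 109 days, exemption $81,000 → ($177,000 − $81,000) × 1.75% × 109/365 = $501.6986
July 28 – December 31, 2009: 157 days, exemption $46,000 → ($177,000 − $46,000) × 1.75% × 157/365 = $986.0890
Total = $2,304.1986

$2,304.20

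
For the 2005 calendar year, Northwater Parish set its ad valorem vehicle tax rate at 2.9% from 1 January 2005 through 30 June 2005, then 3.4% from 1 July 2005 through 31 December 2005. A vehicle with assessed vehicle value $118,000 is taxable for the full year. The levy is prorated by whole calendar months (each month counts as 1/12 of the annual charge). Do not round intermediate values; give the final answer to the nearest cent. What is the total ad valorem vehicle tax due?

1 January – 30 June 2005: 6 months at 2.9% → $118,000 × 2.9% × 6/12 = $1,711.0000
1 July – 31 December 2005: 6 months at 3.4% → $118,000 × 3.4% × 6/12 = $2,006.0000
Total = $3,717.0000

$3,717.00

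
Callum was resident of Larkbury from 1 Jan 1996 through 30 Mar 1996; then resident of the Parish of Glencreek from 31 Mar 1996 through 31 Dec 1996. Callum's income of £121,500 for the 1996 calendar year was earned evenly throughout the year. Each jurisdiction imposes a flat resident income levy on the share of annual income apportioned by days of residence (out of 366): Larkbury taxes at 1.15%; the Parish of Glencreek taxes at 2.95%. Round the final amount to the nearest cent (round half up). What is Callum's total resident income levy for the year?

Larkbury, 1 Jan – 30 Mar 1996: 90 days → £121,500 × 1.15% × 90/366 = £343.5861
The Parish of Glencreek, 31 Mar – 31 Dec 1996: 276 days → £121,500 × 2.95% × 276/366 = £2,702.8770
Total = £3,046.4631

£3,046.46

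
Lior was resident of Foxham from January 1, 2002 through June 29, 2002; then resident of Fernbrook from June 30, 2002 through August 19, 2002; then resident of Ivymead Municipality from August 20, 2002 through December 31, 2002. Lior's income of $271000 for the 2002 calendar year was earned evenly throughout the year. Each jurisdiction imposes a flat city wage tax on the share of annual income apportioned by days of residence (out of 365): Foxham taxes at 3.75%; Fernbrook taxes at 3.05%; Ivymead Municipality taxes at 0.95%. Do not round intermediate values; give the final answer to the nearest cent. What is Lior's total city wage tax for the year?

$7111.71

Foxham, January 1 – June 29, 2002: 180 days → $271000 × 3.75% × 180/365 = $5011.6438
Fernbrook, June 30 – August 19, 2002: 51 days → $271000 × 3.05% × 51/365 = $1154.9055
Ivymead Municipality, August 20 – December 31, 2002: 134 days → $271000 × 0.95% × 134/365 = $945.1589
Total = $7111.7082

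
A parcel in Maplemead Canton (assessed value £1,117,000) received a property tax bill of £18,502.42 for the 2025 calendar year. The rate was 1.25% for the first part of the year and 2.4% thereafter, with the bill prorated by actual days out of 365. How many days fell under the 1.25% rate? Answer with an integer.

236 days

Let d = days at the first rate; then 365 − d days at the second rate.
£1,117,000 × [1.25%·d + 2.4%·(365−d)] / 365 = £18,502.42
Solving gives d = 236, so the new rate took effect on August 25, 2025.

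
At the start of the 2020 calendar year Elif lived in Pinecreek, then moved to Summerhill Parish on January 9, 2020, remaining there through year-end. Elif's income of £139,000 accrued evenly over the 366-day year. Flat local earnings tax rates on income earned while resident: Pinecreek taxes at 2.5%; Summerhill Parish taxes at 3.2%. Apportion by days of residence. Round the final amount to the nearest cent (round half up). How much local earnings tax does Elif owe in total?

£4,426.73

Pinecreek, January 1 – January 8, 2020: 8 days → £139,000 × 2.5% × 8/366 = £75.9563
Summerhill Parish, January 9 – December 31, 2020: 358 days → £139,000 × 3.2% × 358/366 = £4,350.7760
Total = £4,426.7322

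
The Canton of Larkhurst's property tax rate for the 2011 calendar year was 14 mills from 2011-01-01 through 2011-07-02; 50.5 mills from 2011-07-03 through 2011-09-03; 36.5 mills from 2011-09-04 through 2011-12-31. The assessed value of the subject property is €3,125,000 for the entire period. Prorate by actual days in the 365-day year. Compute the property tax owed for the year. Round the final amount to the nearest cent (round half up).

€86,361.30

2011-01-01 to 2011-07-02: 183 days at 14 mills → €3,125,000 × 1.4% × 183/365 = €21,934.9315
2011-07-03 to 2011-09-03: 63 days at 50.5 mills → €3,125,000 × 5.05% × 63/365 = €27,238.8699
2011-09-04 to 2011-12-31: 119 days at 36.5 mills → €3,125,000 × 3.65% × 119/365 = €37,187.5000
Total = €86,361.3014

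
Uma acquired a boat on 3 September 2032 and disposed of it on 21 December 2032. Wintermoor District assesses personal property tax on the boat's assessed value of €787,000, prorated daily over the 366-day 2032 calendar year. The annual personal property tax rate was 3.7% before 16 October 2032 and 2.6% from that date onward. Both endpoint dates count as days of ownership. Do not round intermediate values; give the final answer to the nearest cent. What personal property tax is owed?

3 September – 15 October 2032: 43 days at 3.7% → €787,000 × 3.7% × 43/366 = €3,421.0847
16 October – 21 December 2032: 67 days at 2.6% → €787,000 × 2.6% × 67/366 = €3,745.7760
Total = €7,166.8607

€7,166.86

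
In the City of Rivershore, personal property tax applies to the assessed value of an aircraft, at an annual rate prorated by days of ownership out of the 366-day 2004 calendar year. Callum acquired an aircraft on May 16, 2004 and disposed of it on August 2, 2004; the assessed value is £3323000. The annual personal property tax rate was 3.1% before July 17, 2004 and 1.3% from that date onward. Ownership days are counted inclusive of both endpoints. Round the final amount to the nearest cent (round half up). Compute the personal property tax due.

May 16 – July 16, 2004: 62 days at 3.1% → £3323000 × 3.1% × 62/366 = £17450.2896
July 17 – August 2, 2004: 17 days at 1.3% → £3323000 × 1.3% × 17/366 = £2006.5109
Total = £19456.8005

£19456.80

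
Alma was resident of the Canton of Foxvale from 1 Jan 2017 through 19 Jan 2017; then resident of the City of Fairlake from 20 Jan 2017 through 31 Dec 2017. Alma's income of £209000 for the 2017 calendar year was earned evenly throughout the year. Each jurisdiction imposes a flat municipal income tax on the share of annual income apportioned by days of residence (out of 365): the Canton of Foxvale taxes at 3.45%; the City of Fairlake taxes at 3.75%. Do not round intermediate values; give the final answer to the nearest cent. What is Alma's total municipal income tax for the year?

The Canton of Foxvale, 1 Jan – 19 Jan 2017: 19 days → £209000 × 3.45% × 19/365 = £375.3411
The City of Fairlake, 20 Jan – 31 Dec 2017: 346 days → £209000 × 3.75% × 346/365 = £7429.5205
Total = £7804.8616

£7804.86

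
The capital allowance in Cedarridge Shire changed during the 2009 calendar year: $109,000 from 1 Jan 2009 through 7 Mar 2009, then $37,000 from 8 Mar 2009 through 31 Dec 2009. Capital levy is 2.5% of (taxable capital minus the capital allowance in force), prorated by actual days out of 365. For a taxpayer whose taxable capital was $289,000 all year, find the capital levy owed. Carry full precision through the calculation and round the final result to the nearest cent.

1 Jan – 7 Mar 2009: 66 days, exemption $109,000 → ($289,000 − $109,000) × 2.5% × 66/365 = $813.6986
8 Mar – 31 Dec 2009: 299 days, exemption $37,000 → ($289,000 − $37,000) × 2.5% × 299/365 = $5,160.8219
Total = $5,974.5205

$5,974.52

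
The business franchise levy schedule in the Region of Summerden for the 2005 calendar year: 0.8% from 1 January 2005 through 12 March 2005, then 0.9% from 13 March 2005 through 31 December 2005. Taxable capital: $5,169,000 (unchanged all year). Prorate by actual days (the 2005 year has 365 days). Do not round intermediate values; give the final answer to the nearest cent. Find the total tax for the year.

$45,515.52

1 January – 12 March 2005: 71 days at 0.8% → $5,169,000 × 0.8% × 71/365 = $8,043.8137
13 March – 31 December 2005: 294 days at 0.9% → $5,169,000 × 0.9% × 294/365 = $37,471.7096
Total = $45,515.5233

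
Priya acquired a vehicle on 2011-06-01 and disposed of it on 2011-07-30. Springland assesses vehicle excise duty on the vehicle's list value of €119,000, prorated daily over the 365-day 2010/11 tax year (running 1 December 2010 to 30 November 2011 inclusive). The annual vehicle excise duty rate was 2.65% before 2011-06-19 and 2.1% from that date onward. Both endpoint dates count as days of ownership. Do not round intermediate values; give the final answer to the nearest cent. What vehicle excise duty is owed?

2011-06-01 to 2011-06-18: 18 days at 2.65% → €119,000 × 2.65% × 18/365 = €155.5151
2011-06-19 to 2011-07-30: 42 days at 2.1% → €119,000 × 2.1% × 42/365 = €287.5562
Total = €443.0712

€443.07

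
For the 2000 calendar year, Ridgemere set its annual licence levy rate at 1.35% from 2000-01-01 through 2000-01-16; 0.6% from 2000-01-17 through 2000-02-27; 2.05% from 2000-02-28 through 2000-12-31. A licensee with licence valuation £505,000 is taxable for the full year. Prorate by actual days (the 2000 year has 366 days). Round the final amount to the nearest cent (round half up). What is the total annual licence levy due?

£9,357.68

2000-01-01 to 2000-01-16: 16 days at 1.35% → £505,000 × 1.35% × 16/366 = £298.0328
2000-01-17 to 2000-02-27: 42 days at 0.6% → £505,000 × 0.6% × 42/366 = £347.7049
2000-02-28 to 2000-12-31: 308 days at 2.05% → £505,000 × 2.05% × 308/366 = £8,711.9399
Total = £9,357.6776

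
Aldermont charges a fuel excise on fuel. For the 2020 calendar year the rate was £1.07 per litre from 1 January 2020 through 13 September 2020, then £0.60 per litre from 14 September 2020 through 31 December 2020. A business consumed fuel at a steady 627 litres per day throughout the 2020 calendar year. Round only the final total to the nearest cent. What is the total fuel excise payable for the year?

£213424.53

1 January – 13 September 2020: 257 days × 627 litres/day = 161,139 litres at £1.07/litre → £172418.73
14 September – 31 December 2020: 109 days × 627 litres/day = 68,343 litres at £0.60/litre → £41005.80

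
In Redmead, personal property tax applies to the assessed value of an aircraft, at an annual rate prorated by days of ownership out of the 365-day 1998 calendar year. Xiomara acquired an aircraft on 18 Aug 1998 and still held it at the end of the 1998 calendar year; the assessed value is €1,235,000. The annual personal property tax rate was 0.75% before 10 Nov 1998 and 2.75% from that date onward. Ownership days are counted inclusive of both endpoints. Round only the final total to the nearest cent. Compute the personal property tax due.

€6,970.14

18 Aug – 9 Nov 1998: 84 days at 0.75% → €1,235,000 × 0.75% × 84/365 = €2,131.6438
10 Nov – 31 Dec 1998: 52 days at 2.75% → €1,235,000 × 2.75% × 52/365 = €4,838.4932
Total = €6,970.1370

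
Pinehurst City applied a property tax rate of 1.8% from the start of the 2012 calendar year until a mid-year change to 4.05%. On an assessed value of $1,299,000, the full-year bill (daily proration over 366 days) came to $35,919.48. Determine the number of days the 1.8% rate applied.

209 days

Let d = days at the first rate; then 366 − d days at the second rate.
$1,299,000 × [1.8%·d + 4.05%·(366−d)] / 366 = $35,919.48
Solving gives d = 209, so the new rate took effect on July 28, 2012.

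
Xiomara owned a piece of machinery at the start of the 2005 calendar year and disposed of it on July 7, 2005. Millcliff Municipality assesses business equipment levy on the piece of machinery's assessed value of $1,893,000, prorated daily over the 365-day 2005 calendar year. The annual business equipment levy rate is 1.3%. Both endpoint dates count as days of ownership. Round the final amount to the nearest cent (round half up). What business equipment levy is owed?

$12,675.32

Days held (January 1 – July 7, 2005): 188 out of 365
Tax = $1,893,000 × 1.3% × 188/365 = $12,675.3205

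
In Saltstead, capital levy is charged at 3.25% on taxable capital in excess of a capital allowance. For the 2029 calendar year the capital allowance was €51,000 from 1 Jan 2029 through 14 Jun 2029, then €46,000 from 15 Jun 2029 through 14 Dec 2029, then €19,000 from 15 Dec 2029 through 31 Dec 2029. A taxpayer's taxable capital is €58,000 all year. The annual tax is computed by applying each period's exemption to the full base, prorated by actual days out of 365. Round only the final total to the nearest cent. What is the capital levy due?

1 Jan – 14 Jun 2029: 165 days, exemption €51,000 → (€58,000 − €51,000) × 3.25% × 165/365 = €102.8425
15 Jun – 14 Dec 2029: 183 days, exemption €46,000 → (€58,000 − €46,000) × 3.25% × 183/365 = €195.5342
15 Dec – 31 Dec 2029: 17 days, exemption €19,000 → (€58,000 − €19,000) × 3.25% × 17/365 = €59.0342
Total = €357.4110

€357.41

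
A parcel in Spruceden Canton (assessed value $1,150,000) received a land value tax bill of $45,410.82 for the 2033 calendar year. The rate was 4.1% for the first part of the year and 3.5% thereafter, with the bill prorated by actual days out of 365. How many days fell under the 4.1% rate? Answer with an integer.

Let d = days at the first rate; then 365 − d days at the second rate.
$1,150,000 × [4.1%·d + 3.5%·(365−d)] / 365 = $45,410.82
Solving gives d = 273, so the new rate took effect on 1 October 2033.

273 days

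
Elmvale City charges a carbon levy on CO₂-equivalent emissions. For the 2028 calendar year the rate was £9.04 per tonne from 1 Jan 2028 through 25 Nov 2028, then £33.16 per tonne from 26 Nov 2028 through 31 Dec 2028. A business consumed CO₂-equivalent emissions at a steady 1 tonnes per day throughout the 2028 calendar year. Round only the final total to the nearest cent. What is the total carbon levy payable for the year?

1 Jan – 25 Nov 2028: 330 days × 1 tonnes/day = 330 tonnes at £9.04/tonne → £2983.20
26 Nov – 31 Dec 2028: 36 days × 1 tonnes/day = 36 tonnes at £33.16/tonne → £1193.76

£4176.96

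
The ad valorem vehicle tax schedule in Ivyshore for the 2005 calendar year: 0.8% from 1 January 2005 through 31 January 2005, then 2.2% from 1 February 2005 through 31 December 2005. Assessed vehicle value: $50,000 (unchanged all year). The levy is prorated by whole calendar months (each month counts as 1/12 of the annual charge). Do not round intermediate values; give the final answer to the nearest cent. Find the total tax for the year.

1 January – 31 January 2005: 1 month at 0.8% → $50,000 × 0.8% × 1/12 = $33.3333
1 February – 31 December 2005: 11 months at 2.2% → $50,000 × 2.2% × 11/12 = $1,008.3333
Total = $1,041.6667

$1,041.67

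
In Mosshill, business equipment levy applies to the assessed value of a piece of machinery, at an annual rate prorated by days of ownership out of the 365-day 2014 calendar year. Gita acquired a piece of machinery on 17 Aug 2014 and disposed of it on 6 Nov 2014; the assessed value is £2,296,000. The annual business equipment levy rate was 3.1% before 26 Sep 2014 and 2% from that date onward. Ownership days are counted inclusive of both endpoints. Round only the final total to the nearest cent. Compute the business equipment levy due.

£13,084.05

17 Aug – 25 Sep 2014: 40 days at 3.1% → £2,296,000 × 3.1% × 40/365 = £7,800.1096
26 Sep – 6 Nov 2014: 42 days at 2% → £2,296,000 × 2% × 42/365 = £5,283.9452
Total = £13,084.0548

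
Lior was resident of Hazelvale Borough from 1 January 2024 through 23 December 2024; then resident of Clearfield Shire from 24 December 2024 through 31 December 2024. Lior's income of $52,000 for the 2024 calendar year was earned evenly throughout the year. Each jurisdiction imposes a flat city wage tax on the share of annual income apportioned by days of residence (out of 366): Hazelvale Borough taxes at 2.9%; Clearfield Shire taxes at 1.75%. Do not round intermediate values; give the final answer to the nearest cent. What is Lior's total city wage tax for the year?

$1,494.93

Hazelvale Borough, 1 January – 23 December 2024: 358 days → $52,000 × 2.9% × 358/366 = $1,475.0383
Clearfield Shire, 24 December – 31 December 2024: 8 days → $52,000 × 1.75% × 8/366 = $19.8907
Total = $1,494.9290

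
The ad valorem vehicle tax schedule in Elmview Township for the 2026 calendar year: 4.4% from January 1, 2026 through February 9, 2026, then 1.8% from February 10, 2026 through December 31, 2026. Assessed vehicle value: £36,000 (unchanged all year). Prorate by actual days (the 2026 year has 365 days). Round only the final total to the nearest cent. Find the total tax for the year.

£750.58

January 1 – February 9, 2026: 40 days at 4.4% → £36,000 × 4.4% × 40/365 = £173.5890
February 10 – December 31, 2026: 325 days at 1.8% → £36,000 × 1.8% × 325/365 = £576.9863
Total = £750.5753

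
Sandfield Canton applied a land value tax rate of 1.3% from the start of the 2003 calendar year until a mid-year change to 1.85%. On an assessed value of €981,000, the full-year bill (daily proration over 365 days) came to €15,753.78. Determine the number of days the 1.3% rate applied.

Let d = days at the first rate; then 365 − d days at the second rate.
€981,000 × [1.3%·d + 1.85%·(365−d)] / 365 = €15,753.78
Solving gives d = 162, so the new rate took effect on 12 June 2003.

162 days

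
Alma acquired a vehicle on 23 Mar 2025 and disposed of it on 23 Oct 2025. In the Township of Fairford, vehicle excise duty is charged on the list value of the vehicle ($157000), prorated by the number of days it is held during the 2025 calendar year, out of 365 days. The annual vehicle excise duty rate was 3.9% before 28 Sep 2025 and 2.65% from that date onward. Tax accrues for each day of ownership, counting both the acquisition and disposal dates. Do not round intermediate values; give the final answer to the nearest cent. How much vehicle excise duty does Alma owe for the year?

$3466.90

23 Mar – 27 Sep 2025: 189 days at 3.9% → $157000 × 3.9% × 189/365 = $3170.5397
28 Sep – 23 Oct 2025: 26 days at 2.65% → $157000 × 2.65% × 26/365 = $296.3644
Total = $3466.9041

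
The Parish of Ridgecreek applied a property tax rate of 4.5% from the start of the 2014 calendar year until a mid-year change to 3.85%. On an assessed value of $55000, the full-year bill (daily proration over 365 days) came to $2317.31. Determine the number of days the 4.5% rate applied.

Let d = days at the first rate; then 365 − d days at the second rate.
$55000 × [4.5%·d + 3.85%·(365−d)] / 365 = $2317.31
Solving gives d = 204, so the new rate took effect on 24 Jul 2014.

204 days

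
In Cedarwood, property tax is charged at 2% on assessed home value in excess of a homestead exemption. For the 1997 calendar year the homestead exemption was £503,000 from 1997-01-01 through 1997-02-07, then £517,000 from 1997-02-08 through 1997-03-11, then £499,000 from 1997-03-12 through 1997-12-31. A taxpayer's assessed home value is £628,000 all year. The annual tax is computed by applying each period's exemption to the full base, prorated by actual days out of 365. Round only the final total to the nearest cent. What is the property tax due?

1997-01-01 to 1997-02-07: 38 days, exemption £503,000 → (£628,000 − £503,000) × 2% × 38/365 = £260.2740
1997-02-08 to 1997-03-11: 32 days, exemption £517,000 → (£628,000 − £517,000) × 2% × 32/365 = £194.6301
1997-03-12 to 1997-12-31: 295 days, exemption £499,000 → (£628,000 − £499,000) × 2% × 295/365 = £2,085.2055
Total = £2,540.1096

£2,540.11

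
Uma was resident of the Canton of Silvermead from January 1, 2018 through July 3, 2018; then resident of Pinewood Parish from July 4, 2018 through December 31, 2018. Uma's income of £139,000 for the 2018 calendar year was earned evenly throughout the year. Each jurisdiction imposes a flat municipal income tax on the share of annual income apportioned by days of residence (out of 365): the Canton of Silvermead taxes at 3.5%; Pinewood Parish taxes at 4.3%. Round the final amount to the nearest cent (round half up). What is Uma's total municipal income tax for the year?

The Canton of Silvermead, January 1 – July 3, 2018: 184 days → £139,000 × 3.5% × 184/365 = £2,452.4932
Pinewood Parish, July 4 – December 31, 2018: 181 days → £139,000 × 4.3% × 181/365 = £2,963.9370
Total = £5,416.4301

£5,416.43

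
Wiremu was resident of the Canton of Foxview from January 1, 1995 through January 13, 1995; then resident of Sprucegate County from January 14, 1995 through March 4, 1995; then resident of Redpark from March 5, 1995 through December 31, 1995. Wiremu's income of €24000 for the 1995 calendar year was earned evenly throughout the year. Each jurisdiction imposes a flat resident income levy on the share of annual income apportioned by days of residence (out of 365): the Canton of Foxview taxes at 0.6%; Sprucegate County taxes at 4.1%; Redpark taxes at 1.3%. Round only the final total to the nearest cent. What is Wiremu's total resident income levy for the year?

The Canton of Foxview, January 1 – January 13, 1995: 13 days → €24000 × 0.6% × 13/365 = €5.1288
Sprucegate County, January 14 – March 4, 1995: 50 days → €24000 × 4.1% × 50/365 = €134.7945
Redpark, March 5 – December 31, 1995: 302 days → €24000 × 1.3% × 302/365 = €258.1479
Total = €398.0712

€398.07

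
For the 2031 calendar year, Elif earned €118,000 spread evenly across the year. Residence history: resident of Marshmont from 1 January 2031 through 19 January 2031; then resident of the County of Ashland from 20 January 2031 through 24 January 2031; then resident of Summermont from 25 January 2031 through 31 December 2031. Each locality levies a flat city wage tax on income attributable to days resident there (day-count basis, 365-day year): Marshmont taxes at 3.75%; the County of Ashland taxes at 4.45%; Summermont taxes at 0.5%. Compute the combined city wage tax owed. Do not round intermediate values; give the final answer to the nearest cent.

€853.48

Marshmont, 1 January – 19 January 2031: 19 days → €118,000 × 3.75% × 19/365 = €230.3425
The County of Ashland, 20 January – 24 January 2031: 5 days → €118,000 × 4.45% × 5/365 = €71.9315
Summermont, 25 January – 31 December 2031: 341 days → €118,000 × 0.5% × 341/365 = €551.2055
Total = €853.4795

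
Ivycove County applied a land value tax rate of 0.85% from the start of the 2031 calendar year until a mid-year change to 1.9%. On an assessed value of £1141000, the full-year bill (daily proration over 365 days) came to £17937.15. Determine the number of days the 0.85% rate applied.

114 days

Let d = days at the first rate; then 365 − d days at the second rate.
£1141000 × [0.85%·d + 1.9%·(365−d)] / 365 = £17937.15
Solving gives d = 114, so the new rate took effect on April 25, 2031.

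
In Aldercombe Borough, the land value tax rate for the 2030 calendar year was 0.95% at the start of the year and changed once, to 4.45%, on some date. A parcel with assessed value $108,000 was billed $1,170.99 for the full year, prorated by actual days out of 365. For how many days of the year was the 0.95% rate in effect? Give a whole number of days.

Let d = days at the first rate; then 365 − d days at the second rate.
$108,000 × [0.95%·d + 4.45%·(365−d)] / 365 = $1,170.99
Solving gives d = 351, so the new rate took effect on 18 December 2030.

351 days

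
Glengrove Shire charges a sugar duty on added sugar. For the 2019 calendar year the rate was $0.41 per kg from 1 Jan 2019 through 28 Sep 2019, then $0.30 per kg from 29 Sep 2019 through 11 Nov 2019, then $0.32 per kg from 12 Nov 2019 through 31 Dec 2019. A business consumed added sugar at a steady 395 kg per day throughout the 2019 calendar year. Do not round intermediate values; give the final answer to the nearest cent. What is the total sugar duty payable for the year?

1 Jan – 28 Sep 2019: 271 days × 395 kg/day = 107,045 kg at $0.41/kg → $43,888.45
29 Sep – 11 Nov 2019: 44 days × 395 kg/day = 17,380 kg at $0.30/kg → $5,214.00
12 Nov – 31 Dec 2019: 50 days × 395 kg/day = 19,750 kg at $0.32/kg → $6,320.00

$55,422.45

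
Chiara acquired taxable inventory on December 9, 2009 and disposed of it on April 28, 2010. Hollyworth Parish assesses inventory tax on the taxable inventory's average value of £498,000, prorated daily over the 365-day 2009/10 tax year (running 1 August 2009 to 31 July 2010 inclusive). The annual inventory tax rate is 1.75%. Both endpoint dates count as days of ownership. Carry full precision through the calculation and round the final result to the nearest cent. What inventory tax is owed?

Days held (December 9, 2009 – April 28, 2010): 141 out of 365
Tax = £498,000 × 1.75% × 141/365 = £3,366.6164

£3,366.62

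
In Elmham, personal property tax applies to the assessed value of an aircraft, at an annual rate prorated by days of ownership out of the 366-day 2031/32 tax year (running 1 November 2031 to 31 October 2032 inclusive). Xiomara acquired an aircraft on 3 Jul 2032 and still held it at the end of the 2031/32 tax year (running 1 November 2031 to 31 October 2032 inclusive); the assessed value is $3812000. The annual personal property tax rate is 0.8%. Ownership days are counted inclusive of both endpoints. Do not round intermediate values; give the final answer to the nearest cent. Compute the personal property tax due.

Days held (3 Jul – 31 Oct 2032): 121 out of 366
Tax = $3812000 × 0.8% × 121/366 = $10082.0109

$10082.01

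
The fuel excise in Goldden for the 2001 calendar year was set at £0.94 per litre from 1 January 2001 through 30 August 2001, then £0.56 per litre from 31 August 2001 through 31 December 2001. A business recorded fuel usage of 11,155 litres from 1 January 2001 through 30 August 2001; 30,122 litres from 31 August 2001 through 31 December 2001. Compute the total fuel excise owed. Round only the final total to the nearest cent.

1 January – 30 August 2001: 11,155 litres at £0.94/litre → £10,485.70
31 August – 31 December 2001: 30,122 litres at £0.56/litre → £16,868.32

£27,354.02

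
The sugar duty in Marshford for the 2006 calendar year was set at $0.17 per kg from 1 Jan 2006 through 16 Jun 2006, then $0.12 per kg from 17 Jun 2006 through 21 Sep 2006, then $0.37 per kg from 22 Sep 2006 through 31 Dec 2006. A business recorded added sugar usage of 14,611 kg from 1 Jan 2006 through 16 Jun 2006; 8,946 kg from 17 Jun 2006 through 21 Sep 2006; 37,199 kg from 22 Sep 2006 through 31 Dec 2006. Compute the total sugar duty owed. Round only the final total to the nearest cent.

1 Jan – 16 Jun 2006: 14,611 kg at $0.17/kg → $2,483.87
17 Jun – 21 Sep 2006: 8,946 kg at $0.12/kg → $1,073.52
22 Sep – 31 Dec 2006: 37,199 kg at $0.37/kg → $13,763.63

$17,321.02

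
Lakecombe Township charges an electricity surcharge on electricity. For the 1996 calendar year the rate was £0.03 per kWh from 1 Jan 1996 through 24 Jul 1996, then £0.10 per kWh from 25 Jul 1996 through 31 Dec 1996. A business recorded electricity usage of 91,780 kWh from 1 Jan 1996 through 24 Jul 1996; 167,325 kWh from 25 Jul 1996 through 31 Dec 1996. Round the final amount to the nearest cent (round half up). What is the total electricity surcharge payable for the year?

1 Jan – 24 Jul 1996: 91,780 kWh at £0.03/kWh → £2,753.40
25 Jul – 31 Dec 1996: 167,325 kWh at £0.10/kWh → £16,732.50

£19,485.90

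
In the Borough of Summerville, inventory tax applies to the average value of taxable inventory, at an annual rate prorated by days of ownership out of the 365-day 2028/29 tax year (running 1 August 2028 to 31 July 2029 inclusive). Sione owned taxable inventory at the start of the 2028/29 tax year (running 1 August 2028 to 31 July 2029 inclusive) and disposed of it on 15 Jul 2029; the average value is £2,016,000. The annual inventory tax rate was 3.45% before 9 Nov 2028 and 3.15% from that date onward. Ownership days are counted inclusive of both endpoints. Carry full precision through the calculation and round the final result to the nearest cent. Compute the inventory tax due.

£62,377.25

1 Aug – 8 Nov 2028: 100 days at 3.45% → £2,016,000 × 3.45% × 100/365 = £19,055.3425
9 Nov 2028 – 15 Jul 2029: 249 days at 3.15% → £2,016,000 × 3.15% × 249/365 = £43,321.9068
Total = £62,377.2493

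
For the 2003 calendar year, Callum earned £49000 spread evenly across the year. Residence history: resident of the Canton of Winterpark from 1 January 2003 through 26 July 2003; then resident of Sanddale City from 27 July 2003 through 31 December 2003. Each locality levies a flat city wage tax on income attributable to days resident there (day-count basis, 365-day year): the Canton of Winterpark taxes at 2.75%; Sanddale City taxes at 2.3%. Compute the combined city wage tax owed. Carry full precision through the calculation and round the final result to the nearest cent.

£1252.05

The Canton of Winterpark, 1 January – 26 July 2003: 207 days → £49000 × 2.75% × 207/365 = £764.1986
Sanddale City, 27 July – 31 December 2003: 158 days → £49000 × 2.3% × 158/365 = £487.8521
Total = £1252.0507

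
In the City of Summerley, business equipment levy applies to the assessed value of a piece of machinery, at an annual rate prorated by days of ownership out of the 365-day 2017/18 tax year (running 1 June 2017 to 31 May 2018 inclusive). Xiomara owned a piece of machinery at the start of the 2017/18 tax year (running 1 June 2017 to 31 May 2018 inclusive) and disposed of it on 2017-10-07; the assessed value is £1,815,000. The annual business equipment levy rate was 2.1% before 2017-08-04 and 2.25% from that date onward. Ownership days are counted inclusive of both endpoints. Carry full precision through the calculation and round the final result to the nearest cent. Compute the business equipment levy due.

£13,955.61

2017-06-01 to 2017-08-03: 64 days at 2.1% → £1,815,000 × 2.1% × 64/365 = £6,683.1781
2017-08-04 to 2017-10-07: 65 days at 2.25% → £1,815,000 × 2.25% × 65/365 = £7,272.4315
Total = £13,955.6096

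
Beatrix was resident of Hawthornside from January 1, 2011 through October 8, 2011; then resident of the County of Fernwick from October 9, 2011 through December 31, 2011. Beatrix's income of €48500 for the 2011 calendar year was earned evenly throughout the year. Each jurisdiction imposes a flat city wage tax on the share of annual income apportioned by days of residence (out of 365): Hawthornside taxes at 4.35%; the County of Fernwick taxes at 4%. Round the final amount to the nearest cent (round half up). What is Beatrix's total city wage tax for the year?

Hawthornside, January 1 – October 8, 2011: 281 days → €48500 × 4.35% × 281/365 = €1624.2185
The County of Fernwick, October 9 – December 31, 2011: 84 days → €48500 × 4% × 84/365 = €446.4658
Total = €2070.6842

€2070.68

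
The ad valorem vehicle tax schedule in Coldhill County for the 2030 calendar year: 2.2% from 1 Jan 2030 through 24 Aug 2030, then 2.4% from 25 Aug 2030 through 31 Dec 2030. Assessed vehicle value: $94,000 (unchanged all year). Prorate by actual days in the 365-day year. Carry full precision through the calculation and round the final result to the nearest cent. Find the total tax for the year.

$2,134.44

1 Jan – 24 Aug 2030: 236 days at 2.2% → $94,000 × 2.2% × 236/365 = $1,337.1178
25 Aug – 31 Dec 2030: 129 days at 2.4% → $94,000 × 2.4% × 129/365 = $797.3260
Total = $2,134.4438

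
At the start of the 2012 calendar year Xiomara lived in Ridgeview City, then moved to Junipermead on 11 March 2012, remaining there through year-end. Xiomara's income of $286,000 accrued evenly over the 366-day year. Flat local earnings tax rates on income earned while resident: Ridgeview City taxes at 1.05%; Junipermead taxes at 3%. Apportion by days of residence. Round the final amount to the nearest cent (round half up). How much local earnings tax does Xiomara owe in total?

Ridgeview City, 1 January – 10 March 2012: 70 days → $286,000 × 1.05% × 70/366 = $574.3443
Junipermead, 11 March – 31 December 2012: 296 days → $286,000 × 3% × 296/366 = $6,939.0164
Total = $7,513.3607

$7,513.36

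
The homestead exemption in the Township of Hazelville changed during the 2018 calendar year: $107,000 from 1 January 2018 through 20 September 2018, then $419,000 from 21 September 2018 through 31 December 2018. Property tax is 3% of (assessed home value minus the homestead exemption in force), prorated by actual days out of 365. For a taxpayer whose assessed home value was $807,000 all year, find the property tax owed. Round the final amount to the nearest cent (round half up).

$18,384.33

1 January – 20 September 2018: 263 days, exemption $107,000 → ($807,000 − $107,000) × 3% × 263/365 = $15,131.5068
21 September – 31 December 2018: 102 days, exemption $419,000 → ($807,000 − $419,000) × 3% × 102/365 = $3,252.8219
Total = $18,384.3288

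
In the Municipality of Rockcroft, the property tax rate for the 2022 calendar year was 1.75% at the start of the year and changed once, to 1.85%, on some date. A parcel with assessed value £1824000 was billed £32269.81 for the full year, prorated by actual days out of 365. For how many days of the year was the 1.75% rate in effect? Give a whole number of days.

Let d = days at the first rate; then 365 − d days at the second rate.
£1824000 × [1.75%·d + 1.85%·(365−d)] / 365 = £32269.81
Solving gives d = 295, so the new rate took effect on October 23, 2022.

295 days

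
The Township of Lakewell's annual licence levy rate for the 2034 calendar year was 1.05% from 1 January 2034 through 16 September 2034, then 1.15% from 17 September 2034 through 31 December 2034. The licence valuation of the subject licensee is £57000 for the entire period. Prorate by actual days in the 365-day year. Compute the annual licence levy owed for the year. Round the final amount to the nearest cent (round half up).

£615.05

1 January – 16 September 2034: 259 days at 1.05% → £57000 × 1.05% × 259/365 = £424.6890
17 September – 31 December 2034: 106 days at 1.15% → £57000 × 1.15% × 106/365 = £190.3644
Total = £615.0534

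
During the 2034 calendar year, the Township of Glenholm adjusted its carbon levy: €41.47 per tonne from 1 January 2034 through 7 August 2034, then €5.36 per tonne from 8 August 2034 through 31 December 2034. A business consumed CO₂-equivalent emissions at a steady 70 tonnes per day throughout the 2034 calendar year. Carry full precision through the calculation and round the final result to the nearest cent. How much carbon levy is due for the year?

€690514.30

1 January – 7 August 2034: 219 days × 70 tonnes/day = 15,330 tonnes at €41.47/tonne → €635735.10
8 August – 31 December 2034: 146 days × 70 tonnes/day = 10,220 tonnes at €5.36/tonne → €54779.20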